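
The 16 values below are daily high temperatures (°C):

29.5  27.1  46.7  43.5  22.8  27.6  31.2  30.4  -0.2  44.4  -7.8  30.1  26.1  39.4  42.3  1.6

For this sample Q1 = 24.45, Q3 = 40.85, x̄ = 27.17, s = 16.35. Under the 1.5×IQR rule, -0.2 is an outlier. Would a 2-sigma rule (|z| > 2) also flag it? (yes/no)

z = (-0.2 − 27.17) / 16.35 = -1.67.
|z| = 1.67 ≤ 2.

no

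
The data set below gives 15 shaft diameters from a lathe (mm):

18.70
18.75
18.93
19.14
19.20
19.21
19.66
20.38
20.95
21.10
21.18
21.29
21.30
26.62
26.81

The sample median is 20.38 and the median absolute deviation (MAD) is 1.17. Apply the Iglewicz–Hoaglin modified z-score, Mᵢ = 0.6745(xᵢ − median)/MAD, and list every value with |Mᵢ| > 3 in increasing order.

|Mᵢ| > 3 ⇔ |xᵢ − 20.38| > 3·1.17/0.6745 = 5.20.
So outliers lie outside [15.18, 25.58].
26.62: M = 3.60 → outlier.
26.81: M = 3.71 → outlier.

26.62, 26.81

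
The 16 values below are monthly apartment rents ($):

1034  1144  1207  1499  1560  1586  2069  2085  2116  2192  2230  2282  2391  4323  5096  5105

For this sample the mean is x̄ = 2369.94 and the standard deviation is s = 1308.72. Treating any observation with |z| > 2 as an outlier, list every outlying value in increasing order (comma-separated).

5096, 5105

Cutoffs at x̄ ± 2s: 2369.94 ± 2·1308.72 = [-247.50, 4987.38].
5096: z = 2.08, |z| > 2 → outlier.
5105: z = 2.09, |z| > 2 → outlier.
Every other value lies within [-247.50, 4987.38].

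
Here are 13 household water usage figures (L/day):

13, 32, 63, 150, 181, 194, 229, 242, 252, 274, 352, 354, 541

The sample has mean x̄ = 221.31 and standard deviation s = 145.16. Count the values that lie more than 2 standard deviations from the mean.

Cutoffs: x̄ ± 2s = [-69.01, 511.63].
Outside the cutoffs: 541.

1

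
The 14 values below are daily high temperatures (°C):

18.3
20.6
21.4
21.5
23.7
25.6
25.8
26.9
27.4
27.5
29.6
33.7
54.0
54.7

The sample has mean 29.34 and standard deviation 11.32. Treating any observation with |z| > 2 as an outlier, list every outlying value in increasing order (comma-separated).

54.0, 54.7

Cutoffs at x̄ ± 2s: 29.34 ± 2·11.32 = [6.70, 51.98].
54.0: z = 2.18, |z| > 2 → outlier.
54.7: z = 2.24, |z| > 2 → outlier.
Every other value lies within [6.70, 51.98].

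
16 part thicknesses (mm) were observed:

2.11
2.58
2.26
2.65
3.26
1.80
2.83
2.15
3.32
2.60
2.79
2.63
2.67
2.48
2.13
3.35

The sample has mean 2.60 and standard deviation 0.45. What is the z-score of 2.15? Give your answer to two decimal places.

z = (2.15 − 2.60) / 0.45 = -1.00.

-1.00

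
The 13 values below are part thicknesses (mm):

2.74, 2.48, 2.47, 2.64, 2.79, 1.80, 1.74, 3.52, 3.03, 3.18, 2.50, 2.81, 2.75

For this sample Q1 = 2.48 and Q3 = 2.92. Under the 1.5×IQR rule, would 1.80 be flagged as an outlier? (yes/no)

IQR = Q3 − Q1 = 2.92 − 2.48 = 0.44.
Lower fence = Q1 − 1.5·IQR = 2.48 − 0.66 = 1.82.
Upper fence = Q3 + 1.5·IQR = 2.92 + 0.66 = 3.58.
1.80 lies below the lower fence.

yes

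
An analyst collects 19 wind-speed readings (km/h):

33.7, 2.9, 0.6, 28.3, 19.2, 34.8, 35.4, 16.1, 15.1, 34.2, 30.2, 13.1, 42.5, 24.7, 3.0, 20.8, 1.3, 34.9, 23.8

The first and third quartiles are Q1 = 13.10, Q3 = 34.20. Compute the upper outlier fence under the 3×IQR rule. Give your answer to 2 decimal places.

IQR = Q3 − Q1 = 34.20 − 13.10 = 21.10.
Lower fence = Q1 − 3·IQR = 13.10 − 63.30 = -50.20.
Upper fence = Q3 + 3·IQR = 34.20 + 63.30 = 97.50.

97.50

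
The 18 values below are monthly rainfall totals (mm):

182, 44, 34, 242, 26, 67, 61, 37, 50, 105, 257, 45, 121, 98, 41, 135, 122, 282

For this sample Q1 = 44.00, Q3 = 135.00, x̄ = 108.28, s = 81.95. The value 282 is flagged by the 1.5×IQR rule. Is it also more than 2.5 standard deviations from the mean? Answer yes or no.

z = (282 − 108.28) / 81.95 = 2.12.
|z| = 2.12 ≤ 2.5.

no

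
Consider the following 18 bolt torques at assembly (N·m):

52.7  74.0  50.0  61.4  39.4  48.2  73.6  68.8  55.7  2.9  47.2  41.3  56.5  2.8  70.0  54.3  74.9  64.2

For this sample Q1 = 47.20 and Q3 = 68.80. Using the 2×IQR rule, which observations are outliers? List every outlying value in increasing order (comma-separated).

2.8, 2.9

IQR = Q3 − Q1 = 68.80 − 47.20 = 21.60.
Lower fence = Q1 − 2·IQR = 47.20 − 43.20 = 4.00.
Upper fence = Q3 + 2·IQR = 68.80 + 43.20 = 112.00.
2.8 < 4.00 → outlier.
2.9 < 4.00 → outlier.
All remaining values lie within [4.00, 112.00].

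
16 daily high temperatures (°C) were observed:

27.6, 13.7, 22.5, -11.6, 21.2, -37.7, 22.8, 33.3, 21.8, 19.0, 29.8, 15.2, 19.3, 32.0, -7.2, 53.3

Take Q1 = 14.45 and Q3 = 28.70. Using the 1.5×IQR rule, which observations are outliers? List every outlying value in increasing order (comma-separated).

-37.7, -11.6, -7.2, 53.3

IQR = Q3 − Q1 = 28.70 − 14.45 = 14.25.
Lower fence = Q1 − 1.5·IQR = 14.45 − 21.375 = -6.925.
Upper fence = Q3 + 1.5·IQR = 28.70 + 21.375 = 50.075.
-37.7 < -6.925 → outlier.
-11.6 < -6.925 → outlier.
-7.2 < -6.925 → outlier.
53.3 > 50.075 → outlier.
All remaining values lie within [-6.925, 50.075].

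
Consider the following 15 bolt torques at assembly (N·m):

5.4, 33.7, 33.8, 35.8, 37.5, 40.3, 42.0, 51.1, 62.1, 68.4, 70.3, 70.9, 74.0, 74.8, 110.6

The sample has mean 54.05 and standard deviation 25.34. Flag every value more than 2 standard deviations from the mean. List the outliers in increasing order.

Cutoffs at x̄ ± 2s: 54.05 ± 2·25.34 = [3.37, 104.73].
110.6: z = 2.23, |z| > 2 → outlier.
Every other value lies within [3.37, 104.73].

110.6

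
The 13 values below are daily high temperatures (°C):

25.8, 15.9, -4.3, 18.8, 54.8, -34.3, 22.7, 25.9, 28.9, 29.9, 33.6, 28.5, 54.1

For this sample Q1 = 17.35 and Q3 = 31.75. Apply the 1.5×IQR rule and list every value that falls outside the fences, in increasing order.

-34.3, -4.3, 54.1, 54.8

IQR = Q3 − Q1 = 31.75 − 17.35 = 14.40.
Lower fence = Q1 − 1.5·IQR = 17.35 − 21.60 = -4.25.
Upper fence = Q3 + 1.5·IQR = 31.75 + 21.60 = 53.35.
-34.3 < -4.25 → outlier.
-4.3 < -4.25 → outlier.
54.1 > 53.35 → outlier.
54.8 > 53.35 → outlier.
All remaining values lie within [-4.25, 53.35].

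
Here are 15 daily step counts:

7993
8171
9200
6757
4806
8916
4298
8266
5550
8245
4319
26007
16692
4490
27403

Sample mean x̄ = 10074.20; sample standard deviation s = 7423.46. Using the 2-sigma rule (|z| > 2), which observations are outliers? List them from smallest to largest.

Cutoffs at x̄ ± 2s: 10074.20 ± 2·7423.46 = [-4772.72, 24921.12].
26007: z = 2.15, |z| > 2 → outlier.
27403: z = 2.33, |z| > 2 → outlier.
Every other value lies within [-4772.72, 24921.12].

26007, 27403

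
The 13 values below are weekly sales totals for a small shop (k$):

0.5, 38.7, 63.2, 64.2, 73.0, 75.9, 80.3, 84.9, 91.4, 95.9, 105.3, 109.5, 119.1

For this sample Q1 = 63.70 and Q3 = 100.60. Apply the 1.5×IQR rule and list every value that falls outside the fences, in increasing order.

IQR = Q3 − Q1 = 100.60 − 63.70 = 36.90.
Lower fence = Q1 − 1.5·IQR = 63.70 − 55.35 = 8.35.
Upper fence = Q3 + 1.5·IQR = 100.60 + 55.35 = 155.95.
0.5 < 8.35 → outlier.
All remaining values lie within [8.35, 155.95].

0.5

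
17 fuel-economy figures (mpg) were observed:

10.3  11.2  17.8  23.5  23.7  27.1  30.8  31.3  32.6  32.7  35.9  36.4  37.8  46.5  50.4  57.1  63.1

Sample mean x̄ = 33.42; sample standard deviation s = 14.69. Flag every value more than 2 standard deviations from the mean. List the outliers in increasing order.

63.1

Cutoffs at x̄ ± 2s: 33.42 ± 2·14.69 = [4.04, 62.80].
63.1: z = 2.02, |z| > 2 → outlier.
Every other value lies within [4.04, 62.80].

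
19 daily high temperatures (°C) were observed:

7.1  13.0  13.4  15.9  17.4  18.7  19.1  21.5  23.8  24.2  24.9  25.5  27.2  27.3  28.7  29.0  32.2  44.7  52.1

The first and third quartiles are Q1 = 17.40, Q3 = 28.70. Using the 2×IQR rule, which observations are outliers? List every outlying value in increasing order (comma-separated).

IQR = Q3 − Q1 = 28.70 − 17.40 = 11.30.
Lower fence = Q1 − 2·IQR = 17.40 − 22.60 = -5.20.
Upper fence = Q3 + 2·IQR = 28.70 + 22.60 = 51.30.
52.1 > 51.30 → outlier.
All remaining values lie within [-5.20, 51.30].

52.1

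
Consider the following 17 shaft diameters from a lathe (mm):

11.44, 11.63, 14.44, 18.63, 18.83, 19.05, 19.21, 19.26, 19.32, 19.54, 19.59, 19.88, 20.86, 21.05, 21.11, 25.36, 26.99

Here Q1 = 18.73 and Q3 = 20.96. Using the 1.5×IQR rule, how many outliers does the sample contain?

5

IQR = 2.23; fences at 18.73 − 3.345 = 15.385 and 20.96 + 3.345 = 24.305.
Outside the cutoffs: 11.44, 11.63, 14.44, 25.36, 26.99.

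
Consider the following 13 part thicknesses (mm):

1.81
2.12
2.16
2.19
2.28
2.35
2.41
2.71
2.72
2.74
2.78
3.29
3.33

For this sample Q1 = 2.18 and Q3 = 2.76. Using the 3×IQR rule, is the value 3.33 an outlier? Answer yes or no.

IQR = Q3 − Q1 = 2.76 − 2.18 = 0.58.
Lower fence = Q1 − 3·IQR = 2.18 − 1.74 = 0.44.
Upper fence = Q3 + 3·IQR = 2.76 + 1.74 = 4.50.
3.33 lies within [0.44, 4.50].

no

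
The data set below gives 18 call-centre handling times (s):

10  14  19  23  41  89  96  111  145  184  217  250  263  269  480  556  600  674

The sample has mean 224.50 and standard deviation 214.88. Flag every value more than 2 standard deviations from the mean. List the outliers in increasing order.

674

Cutoffs at x̄ ± 2s: 224.50 ± 2·214.88 = [-205.26, 654.26].
674: z = 2.09, |z| > 2 → outlier.
Every other value lies within [-205.26, 654.26].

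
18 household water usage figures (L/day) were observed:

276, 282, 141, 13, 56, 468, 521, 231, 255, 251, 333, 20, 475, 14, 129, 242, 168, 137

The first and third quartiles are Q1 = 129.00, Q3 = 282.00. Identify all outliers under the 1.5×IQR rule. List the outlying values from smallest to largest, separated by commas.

521

IQR = Q3 − Q1 = 282.00 − 129.00 = 153.00.
Lower fence = Q1 − 1.5·IQR = 129.00 − 229.50 = -100.50.
Upper fence = Q3 + 1.5·IQR = 282.00 + 229.50 = 511.50.
521 > 511.50 → outlier.
All remaining values lie within [-100.50, 511.50].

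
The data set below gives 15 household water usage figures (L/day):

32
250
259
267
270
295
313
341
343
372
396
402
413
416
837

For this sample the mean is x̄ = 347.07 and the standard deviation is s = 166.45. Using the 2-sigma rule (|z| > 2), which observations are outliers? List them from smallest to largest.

Cutoffs at x̄ ± 2s: 347.07 ± 2·166.45 = [14.17, 679.97].
837: z = 2.94, |z| > 2 → outlier.
Every other value lies within [14.17, 679.97].

837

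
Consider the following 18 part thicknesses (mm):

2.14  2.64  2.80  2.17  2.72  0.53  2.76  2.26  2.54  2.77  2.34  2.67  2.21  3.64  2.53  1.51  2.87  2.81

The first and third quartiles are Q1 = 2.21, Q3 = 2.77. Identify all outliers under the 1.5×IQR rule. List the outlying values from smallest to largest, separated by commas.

IQR = Q3 − Q1 = 2.77 − 2.21 = 0.56.
Lower fence = Q1 − 1.5·IQR = 2.21 − 0.84 = 1.37.
Upper fence = Q3 + 1.5·IQR = 2.77 + 0.84 = 3.61.
0.53 < 1.37 → outlier.
3.64 > 3.61 → outlier.
All remaining values lie within [1.37, 3.61].

0.53, 3.64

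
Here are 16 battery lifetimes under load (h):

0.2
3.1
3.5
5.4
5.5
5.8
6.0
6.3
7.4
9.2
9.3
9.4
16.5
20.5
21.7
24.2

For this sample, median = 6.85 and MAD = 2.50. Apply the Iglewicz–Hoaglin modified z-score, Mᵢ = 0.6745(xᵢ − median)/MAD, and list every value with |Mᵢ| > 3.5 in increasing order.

|Mᵢ| > 3.5 ⇔ |xᵢ − 6.85| > 3.5·2.50/0.6745 = 12.97.
So outliers lie outside [-6.12, 19.82].
20.5: M = 3.68 → outlier.
21.7: M = 4.01 → outlier.
24.2: M = 4.68 → outlier.

20.5, 21.7, 24.2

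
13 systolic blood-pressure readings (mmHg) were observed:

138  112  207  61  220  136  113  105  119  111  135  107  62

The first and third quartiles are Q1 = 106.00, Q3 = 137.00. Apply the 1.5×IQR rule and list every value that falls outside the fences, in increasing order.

207, 220

IQR = Q3 − Q1 = 137.00 − 106.00 = 31.00.
Lower fence = Q1 − 1.5·IQR = 106.00 − 46.50 = 59.50.
Upper fence = Q3 + 1.5·IQR = 137.00 + 46.50 = 183.50.
207 > 183.50 → outlier.
220 > 183.50 → outlier.
All remaining values lie within [59.50, 183.50].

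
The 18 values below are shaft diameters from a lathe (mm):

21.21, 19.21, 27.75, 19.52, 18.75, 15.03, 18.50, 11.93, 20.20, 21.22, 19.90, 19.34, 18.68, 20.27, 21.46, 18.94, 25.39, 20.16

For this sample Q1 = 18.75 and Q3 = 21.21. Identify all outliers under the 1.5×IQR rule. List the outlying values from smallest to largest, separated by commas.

11.93, 15.03, 25.39, 27.75

IQR = Q3 − Q1 = 21.21 − 18.75 = 2.46.
Lower fence = Q1 − 1.5·IQR = 18.75 − 3.69 = 15.06.
Upper fence = Q3 + 1.5·IQR = 21.21 + 3.69 = 24.90.
11.93 < 15.06 → outlier.
15.03 < 15.06 → outlier.
25.39 > 24.90 → outlier.
27.75 > 24.90 → outlier.
All remaining values lie within [15.06, 24.90].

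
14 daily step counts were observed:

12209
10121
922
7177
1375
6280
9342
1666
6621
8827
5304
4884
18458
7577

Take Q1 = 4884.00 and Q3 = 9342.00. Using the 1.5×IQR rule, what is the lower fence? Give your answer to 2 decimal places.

-1803.00

IQR = Q3 − Q1 = 9342.00 − 4884.00 = 4458.00.
Lower fence = Q1 − 1.5·IQR = 4884.00 − 6687.00 = -1803.00.
Upper fence = Q3 + 1.5·IQR = 9342.00 + 6687.00 = 16029.00.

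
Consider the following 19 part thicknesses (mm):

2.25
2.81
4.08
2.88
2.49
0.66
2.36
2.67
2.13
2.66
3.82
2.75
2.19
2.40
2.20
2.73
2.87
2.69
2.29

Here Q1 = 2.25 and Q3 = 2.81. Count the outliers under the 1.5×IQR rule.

3

IQR = 0.56; fences at 2.25 − 0.84 = 1.41 and 2.81 + 0.84 = 3.65.
Outside the cutoffs: 0.66, 3.82, 4.08.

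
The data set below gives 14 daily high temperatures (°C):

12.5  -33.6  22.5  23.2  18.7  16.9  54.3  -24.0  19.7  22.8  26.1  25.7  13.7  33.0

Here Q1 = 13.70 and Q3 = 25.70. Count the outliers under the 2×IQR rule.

3

IQR = 12.00; fences at 13.70 − 24.00 = -10.30 and 25.70 + 24.00 = 49.70.
Outside the cutoffs: -33.6, -24.0, 54.3.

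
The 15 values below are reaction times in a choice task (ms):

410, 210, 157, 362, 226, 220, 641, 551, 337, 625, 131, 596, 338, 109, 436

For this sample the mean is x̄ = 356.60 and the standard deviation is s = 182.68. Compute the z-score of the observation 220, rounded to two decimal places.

z = (220 − 356.60) / 182.68 = -0.75.

-0.75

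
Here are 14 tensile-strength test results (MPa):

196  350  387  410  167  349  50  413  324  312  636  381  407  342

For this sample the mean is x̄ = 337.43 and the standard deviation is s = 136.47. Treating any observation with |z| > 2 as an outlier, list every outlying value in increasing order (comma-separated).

Cutoffs at x̄ ± 2s: 337.43 ± 2·136.47 = [64.49, 610.37].
50: z = -2.11, |z| > 2 → outlier.
636: z = 2.19, |z| > 2 → outlier.
Every other value lies within [64.49, 610.37].

50, 636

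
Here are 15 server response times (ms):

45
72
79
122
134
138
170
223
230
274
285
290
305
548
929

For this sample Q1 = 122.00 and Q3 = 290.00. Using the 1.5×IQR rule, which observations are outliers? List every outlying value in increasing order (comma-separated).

IQR = Q3 − Q1 = 290.00 − 122.00 = 168.00.
Lower fence = Q1 − 1.5·IQR = 122.00 − 252.00 = -130.00.
Upper fence = Q3 + 1.5·IQR = 290.00 + 252.00 = 542.00.
548 > 542.00 → outlier.
929 > 542.00 → outlier.
All remaining values lie within [-130.00, 542.00].

548, 929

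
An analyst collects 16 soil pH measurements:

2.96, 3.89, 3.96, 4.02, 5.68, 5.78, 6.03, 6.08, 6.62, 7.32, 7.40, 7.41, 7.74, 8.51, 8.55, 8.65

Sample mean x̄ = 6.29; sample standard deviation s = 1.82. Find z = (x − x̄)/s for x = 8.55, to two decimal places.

1.24

z = (8.55 − 6.29) / 1.82 = 1.24.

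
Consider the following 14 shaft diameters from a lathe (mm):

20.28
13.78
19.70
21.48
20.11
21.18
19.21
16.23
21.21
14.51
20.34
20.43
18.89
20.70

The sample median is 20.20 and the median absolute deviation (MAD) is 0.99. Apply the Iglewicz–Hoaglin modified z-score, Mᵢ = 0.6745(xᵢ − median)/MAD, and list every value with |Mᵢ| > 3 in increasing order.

|Mᵢ| > 3 ⇔ |xᵢ − 20.20| > 3·0.99/0.6745 = 4.40.
So outliers lie outside [15.80, 24.60].
13.78: M = -4.37 → outlier.
14.51: M = -3.88 → outlier.

13.78, 14.51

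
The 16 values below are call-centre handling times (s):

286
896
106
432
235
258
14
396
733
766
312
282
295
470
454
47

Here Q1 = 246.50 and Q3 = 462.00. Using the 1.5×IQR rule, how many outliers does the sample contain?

1

IQR = 215.50; fences at 246.50 − 323.25 = -76.75 and 462.00 + 323.25 = 785.25.
Outside the cutoffs: 896.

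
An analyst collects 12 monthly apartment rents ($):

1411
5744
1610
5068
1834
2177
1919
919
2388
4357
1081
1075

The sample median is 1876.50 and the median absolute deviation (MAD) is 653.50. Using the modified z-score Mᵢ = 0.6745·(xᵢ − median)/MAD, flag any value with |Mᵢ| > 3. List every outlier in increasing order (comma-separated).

5068, 5744

|Mᵢ| > 3 ⇔ |xᵢ − 1876.50| > 3·653.50/0.6745 = 2906.60.
So outliers lie outside [-1030.10, 4783.10].
5068: M = 3.29 → outlier.
5744: M = 3.99 → outlier.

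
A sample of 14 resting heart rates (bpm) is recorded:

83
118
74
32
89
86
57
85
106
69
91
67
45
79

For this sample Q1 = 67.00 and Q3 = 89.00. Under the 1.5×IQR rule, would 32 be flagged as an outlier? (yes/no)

IQR = Q3 − Q1 = 89.00 − 67.00 = 22.00.
Lower fence = Q1 − 1.5·IQR = 67.00 − 33.00 = 34.00.
Upper fence = Q3 + 1.5·IQR = 89.00 + 33.00 = 122.00.
32 lies below the lower fence.

yes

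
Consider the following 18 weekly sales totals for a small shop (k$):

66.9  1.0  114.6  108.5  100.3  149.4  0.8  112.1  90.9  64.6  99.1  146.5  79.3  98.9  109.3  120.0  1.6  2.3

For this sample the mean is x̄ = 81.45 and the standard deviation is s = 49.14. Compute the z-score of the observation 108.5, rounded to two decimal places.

z = (108.5 − 81.45) / 49.14 = 0.55.

0.55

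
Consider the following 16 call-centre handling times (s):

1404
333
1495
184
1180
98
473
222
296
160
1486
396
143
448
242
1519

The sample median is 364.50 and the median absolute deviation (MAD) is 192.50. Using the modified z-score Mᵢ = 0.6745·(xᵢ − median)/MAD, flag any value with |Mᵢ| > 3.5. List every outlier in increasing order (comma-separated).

1404, 1486, 1495, 1519

|Mᵢ| > 3.5 ⇔ |xᵢ − 364.50| > 3.5·192.50/0.6745 = 998.89.
So outliers lie outside [-634.39, 1363.39].
1404: M = 3.64 → outlier.
1486: M = 3.93 → outlier.
1495: M = 3.96 → outlier.
1519: M = 4.05 → outlier.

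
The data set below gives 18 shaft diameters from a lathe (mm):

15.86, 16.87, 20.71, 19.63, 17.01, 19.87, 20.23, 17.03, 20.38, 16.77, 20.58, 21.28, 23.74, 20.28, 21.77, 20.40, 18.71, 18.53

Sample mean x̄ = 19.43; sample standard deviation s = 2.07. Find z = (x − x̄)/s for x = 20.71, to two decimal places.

0.62

z = (20.71 − 19.43) / 2.07 = 0.62.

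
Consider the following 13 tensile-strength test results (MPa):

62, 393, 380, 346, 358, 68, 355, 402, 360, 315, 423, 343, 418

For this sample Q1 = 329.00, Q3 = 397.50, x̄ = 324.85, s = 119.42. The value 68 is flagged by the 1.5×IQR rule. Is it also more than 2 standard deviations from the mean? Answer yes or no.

z = (68 − 324.85) / 119.42 = -2.15.
|z| = 2.15 > 2.

yes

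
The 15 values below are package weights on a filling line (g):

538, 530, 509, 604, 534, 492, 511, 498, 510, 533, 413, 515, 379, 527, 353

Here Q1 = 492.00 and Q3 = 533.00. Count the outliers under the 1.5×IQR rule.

4

IQR = 41.00; fences at 492.00 − 61.50 = 430.50 and 533.00 + 61.50 = 594.50.
Outside the cutoffs: 353, 379, 413, 604.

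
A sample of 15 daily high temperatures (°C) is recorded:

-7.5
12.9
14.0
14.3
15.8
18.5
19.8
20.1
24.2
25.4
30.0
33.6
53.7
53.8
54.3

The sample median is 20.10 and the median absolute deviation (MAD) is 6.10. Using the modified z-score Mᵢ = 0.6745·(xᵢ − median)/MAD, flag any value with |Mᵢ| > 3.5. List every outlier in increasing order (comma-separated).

|Mᵢ| > 3.5 ⇔ |xᵢ − 20.10| > 3.5·6.10/0.6745 = 31.65.
So outliers lie outside [-11.55, 51.75].
53.7: M = 3.72 → outlier.
53.8: M = 3.73 → outlier.
54.3: M = 3.78 → outlier.

53.7, 53.8, 54.3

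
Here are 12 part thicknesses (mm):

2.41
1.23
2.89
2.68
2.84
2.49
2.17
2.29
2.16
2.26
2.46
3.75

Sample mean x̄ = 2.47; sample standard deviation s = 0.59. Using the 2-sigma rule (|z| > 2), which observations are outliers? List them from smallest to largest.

Cutoffs at x̄ ± 2s: 2.47 ± 2·0.59 = [1.29, 3.65].
1.23: z = -2.10, |z| > 2 → outlier.
3.75: z = 2.17, |z| > 2 → outlier.
Every other value lies within [1.29, 3.65].

1.23, 3.75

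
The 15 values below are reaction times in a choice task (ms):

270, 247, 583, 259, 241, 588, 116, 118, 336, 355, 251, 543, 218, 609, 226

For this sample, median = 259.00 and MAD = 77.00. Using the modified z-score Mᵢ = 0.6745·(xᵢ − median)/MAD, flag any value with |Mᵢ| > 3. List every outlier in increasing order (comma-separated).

|Mᵢ| > 3 ⇔ |xᵢ − 259.00| > 3·77.00/0.6745 = 342.48.
So outliers lie outside [-83.48, 601.48].
609: M = 3.07 → outlier.

609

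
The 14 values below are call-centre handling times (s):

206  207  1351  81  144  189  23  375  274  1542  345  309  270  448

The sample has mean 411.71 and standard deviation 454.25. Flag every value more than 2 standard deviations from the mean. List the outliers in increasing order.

1351, 1542

Cutoffs at x̄ ± 2s: 411.71 ± 2·454.25 = [-496.79, 1320.21].
1351: z = 2.07, |z| > 2 → outlier.
1542: z = 2.49, |z| > 2 → outlier.
Every other value lies within [-496.79, 1320.21].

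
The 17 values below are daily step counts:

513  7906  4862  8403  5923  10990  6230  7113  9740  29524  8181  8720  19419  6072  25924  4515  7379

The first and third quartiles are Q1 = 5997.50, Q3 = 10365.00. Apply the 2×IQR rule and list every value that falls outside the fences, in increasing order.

19419, 25924, 29524

IQR = Q3 − Q1 = 10365.00 − 5997.50 = 4367.50.
Lower fence = Q1 − 2·IQR = 5997.50 − 8735.00 = -2737.50.
Upper fence = Q3 + 2·IQR = 10365.00 + 8735.00 = 19100.00.
19419 > 19100.00 → outlier.
25924 > 19100.00 → outlier.
29524 > 19100.00 → outlier.
All remaining values lie within [-2737.50, 19100.00].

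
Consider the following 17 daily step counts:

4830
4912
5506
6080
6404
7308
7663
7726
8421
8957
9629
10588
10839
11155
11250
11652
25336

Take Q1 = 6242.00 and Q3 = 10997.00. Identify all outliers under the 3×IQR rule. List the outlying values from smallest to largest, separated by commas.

IQR = Q3 − Q1 = 10997.00 − 6242.00 = 4755.00.
Lower fence = Q1 − 3·IQR = 6242.00 − 14265.00 = -8023.00.
Upper fence = Q3 + 3·IQR = 10997.00 + 14265.00 = 25262.00.
25336 > 25262.00 → outlier.
All remaining values lie within [-8023.00, 25262.00].

25336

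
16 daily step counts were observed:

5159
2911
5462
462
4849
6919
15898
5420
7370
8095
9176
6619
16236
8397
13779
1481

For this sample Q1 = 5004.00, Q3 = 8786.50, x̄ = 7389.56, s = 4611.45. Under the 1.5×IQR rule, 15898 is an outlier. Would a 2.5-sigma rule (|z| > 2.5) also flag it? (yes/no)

z = (15898 − 7389.56) / 4611.45 = 1.85.
|z| = 1.85 ≤ 2.5.

no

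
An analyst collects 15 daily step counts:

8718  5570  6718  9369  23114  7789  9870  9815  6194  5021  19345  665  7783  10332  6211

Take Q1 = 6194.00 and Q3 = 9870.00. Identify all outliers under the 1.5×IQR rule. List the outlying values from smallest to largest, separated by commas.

IQR = Q3 − Q1 = 9870.00 − 6194.00 = 3676.00.
Lower fence = Q1 − 1.5·IQR = 6194.00 − 5514.00 = 680.00.
Upper fence = Q3 + 1.5·IQR = 9870.00 + 5514.00 = 15384.00.
665 < 680.00 → outlier.
19345 > 15384.00 → outlier.
23114 > 15384.00 → outlier.
All remaining values lie within [680.00, 15384.00].

665, 19345, 23114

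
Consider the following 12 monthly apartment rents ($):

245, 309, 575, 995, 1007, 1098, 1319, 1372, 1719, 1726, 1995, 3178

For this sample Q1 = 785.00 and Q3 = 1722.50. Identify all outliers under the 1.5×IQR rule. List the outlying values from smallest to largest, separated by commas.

IQR = Q3 − Q1 = 1722.50 − 785.00 = 937.50.
Lower fence = Q1 − 1.5·IQR = 785.00 − 1406.25 = -621.25.
Upper fence = Q3 + 1.5·IQR = 1722.50 + 1406.25 = 3128.75.
3178 > 3128.75 → outlier.
All remaining values lie within [-621.25, 3128.75].

3178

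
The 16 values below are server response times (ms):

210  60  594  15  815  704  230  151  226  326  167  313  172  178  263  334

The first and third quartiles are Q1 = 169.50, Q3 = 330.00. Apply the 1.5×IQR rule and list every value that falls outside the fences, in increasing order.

594, 704, 815

IQR = Q3 − Q1 = 330.00 − 169.50 = 160.50.
Lower fence = Q1 − 1.5·IQR = 169.50 − 240.75 = -71.25.
Upper fence = Q3 + 1.5·IQR = 330.00 + 240.75 = 570.75.
594 > 570.75 → outlier.
704 > 570.75 → outlier.
815 > 570.75 → outlier.
All remaining values lie within [-71.25, 570.75].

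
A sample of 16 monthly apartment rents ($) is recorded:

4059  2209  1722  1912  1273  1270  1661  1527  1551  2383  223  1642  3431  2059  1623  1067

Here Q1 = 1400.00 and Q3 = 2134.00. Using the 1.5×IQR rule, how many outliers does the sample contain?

IQR = 734.00; fences at 1400.00 − 1101.00 = 299.00 and 2134.00 + 1101.00 = 3235.00.
Outside the cutoffs: 223, 3431, 4059.

3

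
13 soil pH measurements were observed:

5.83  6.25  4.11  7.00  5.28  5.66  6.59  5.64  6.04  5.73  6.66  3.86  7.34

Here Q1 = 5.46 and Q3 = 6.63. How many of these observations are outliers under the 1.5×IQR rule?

0

IQR = 1.17; fences at 5.46 − 1.755 = 3.705 and 6.63 + 1.755 = 8.385.
Every value lies within the cutoffs.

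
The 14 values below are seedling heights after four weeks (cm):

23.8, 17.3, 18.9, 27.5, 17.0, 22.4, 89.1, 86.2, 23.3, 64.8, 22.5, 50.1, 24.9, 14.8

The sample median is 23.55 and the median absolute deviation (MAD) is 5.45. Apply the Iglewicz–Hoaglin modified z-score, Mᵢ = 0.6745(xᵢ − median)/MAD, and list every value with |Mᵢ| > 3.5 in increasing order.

|Mᵢ| > 3.5 ⇔ |xᵢ − 23.55| > 3.5·5.45/0.6745 = 28.28.
So outliers lie outside [-4.73, 51.83].
64.8: M = 5.11 → outlier.
86.2: M = 7.75 → outlier.
89.1: M = 8.11 → outlier.

64.8, 86.2, 89.1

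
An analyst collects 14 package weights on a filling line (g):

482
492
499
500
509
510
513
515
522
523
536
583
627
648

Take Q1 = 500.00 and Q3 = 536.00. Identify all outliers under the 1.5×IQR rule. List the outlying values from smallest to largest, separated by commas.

627, 648

IQR = Q3 − Q1 = 536.00 − 500.00 = 36.00.
Lower fence = Q1 − 1.5·IQR = 500.00 − 54.00 = 446.00.
Upper fence = Q3 + 1.5·IQR = 536.00 + 54.00 = 590.00.
627 > 590.00 → outlier.
648 > 590.00 → outlier.
All remaining values lie within [446.00, 590.00].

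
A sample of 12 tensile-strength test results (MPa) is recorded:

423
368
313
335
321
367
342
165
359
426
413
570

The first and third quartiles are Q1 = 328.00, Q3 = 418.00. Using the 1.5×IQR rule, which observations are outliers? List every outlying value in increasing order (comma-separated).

IQR = Q3 − Q1 = 418.00 − 328.00 = 90.00.
Lower fence = Q1 − 1.5·IQR = 328.00 − 135.00 = 193.00.
Upper fence = Q3 + 1.5·IQR = 418.00 + 135.00 = 553.00.
165 < 193.00 → outlier.
570 > 553.00 → outlier.
All remaining values lie within [193.00, 553.00].

165, 570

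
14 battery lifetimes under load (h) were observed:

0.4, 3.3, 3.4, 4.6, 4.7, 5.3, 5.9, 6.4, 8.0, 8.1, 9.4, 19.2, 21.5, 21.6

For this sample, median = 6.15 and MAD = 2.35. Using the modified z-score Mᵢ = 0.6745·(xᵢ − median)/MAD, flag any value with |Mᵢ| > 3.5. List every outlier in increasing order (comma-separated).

|Mᵢ| > 3.5 ⇔ |xᵢ − 6.15| > 3.5·2.35/0.6745 = 12.19.
So outliers lie outside [-6.04, 18.34].
19.2: M = 3.75 → outlier.
21.5: M = 4.41 → outlier.
21.6: M = 4.43 → outlier.

19.2, 21.5, 21.6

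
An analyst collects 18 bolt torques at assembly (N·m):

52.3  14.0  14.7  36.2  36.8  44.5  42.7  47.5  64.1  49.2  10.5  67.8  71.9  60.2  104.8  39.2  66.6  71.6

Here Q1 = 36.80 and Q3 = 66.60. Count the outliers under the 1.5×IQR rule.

0

IQR = 29.80; fences at 36.80 − 44.70 = -7.90 and 66.60 + 44.70 = 111.30.
Every value lies within the cutoffs.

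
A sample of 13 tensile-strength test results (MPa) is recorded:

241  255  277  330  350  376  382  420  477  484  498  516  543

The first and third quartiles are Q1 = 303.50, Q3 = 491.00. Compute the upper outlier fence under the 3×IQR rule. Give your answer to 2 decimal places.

1053.50

IQR = Q3 − Q1 = 491.00 − 303.50 = 187.50.
Lower fence = Q1 − 3·IQR = 303.50 − 562.50 = -259.00.
Upper fence = Q3 + 3·IQR = 491.00 + 562.50 = 1053.50.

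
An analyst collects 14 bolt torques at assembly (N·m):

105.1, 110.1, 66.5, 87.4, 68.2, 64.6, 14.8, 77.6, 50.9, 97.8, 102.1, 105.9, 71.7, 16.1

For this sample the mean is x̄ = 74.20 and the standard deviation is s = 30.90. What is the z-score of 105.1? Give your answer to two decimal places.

1.00

z = (105.1 − 74.20) / 30.90 = 1.00.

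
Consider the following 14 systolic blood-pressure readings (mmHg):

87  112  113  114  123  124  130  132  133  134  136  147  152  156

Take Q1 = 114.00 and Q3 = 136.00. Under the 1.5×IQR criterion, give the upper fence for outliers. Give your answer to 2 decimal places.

169.00

IQR = Q3 − Q1 = 136.00 − 114.00 = 22.00.
Lower fence = Q1 − 1.5·IQR = 114.00 − 33.00 = 81.00.
Upper fence = Q3 + 1.5·IQR = 136.00 + 33.00 = 169.00.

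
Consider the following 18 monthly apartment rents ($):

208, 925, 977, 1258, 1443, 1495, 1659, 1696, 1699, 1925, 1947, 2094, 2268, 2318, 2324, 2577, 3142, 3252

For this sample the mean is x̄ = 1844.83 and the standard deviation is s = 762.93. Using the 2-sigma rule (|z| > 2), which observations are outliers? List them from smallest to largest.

208

Cutoffs at x̄ ± 2s: 1844.83 ± 2·762.93 = [318.97, 3370.69].
208: z = -2.15, |z| > 2 → outlier.
Every other value lies within [318.97, 3370.69].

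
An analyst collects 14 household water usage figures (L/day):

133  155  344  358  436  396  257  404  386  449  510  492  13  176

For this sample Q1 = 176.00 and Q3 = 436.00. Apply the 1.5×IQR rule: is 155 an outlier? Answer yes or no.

IQR = Q3 − Q1 = 436.00 − 176.00 = 260.00.
Lower fence = Q1 − 1.5·IQR = 176.00 − 390.00 = -214.00.
Upper fence = Q3 + 1.5·IQR = 436.00 + 390.00 = 826.00.
155 lies within [-214.00, 826.00].

no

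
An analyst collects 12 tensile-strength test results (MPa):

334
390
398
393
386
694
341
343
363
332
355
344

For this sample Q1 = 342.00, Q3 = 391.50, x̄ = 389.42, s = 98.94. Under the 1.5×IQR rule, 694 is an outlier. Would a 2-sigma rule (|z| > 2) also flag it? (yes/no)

z = (694 − 389.42) / 98.94 = 3.08.
|z| = 3.08 > 2.

yes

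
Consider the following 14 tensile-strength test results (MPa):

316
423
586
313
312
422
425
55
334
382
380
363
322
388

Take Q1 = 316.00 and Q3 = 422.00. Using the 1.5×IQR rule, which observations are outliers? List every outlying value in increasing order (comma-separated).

55, 586

IQR = Q3 − Q1 = 422.00 − 316.00 = 106.00.
Lower fence = Q1 − 1.5·IQR = 316.00 − 159.00 = 157.00.
Upper fence = Q3 + 1.5·IQR = 422.00 + 159.00 = 581.00.
55 < 157.00 → outlier.
586 > 581.00 → outlier.
All remaining values lie within [157.00, 581.00].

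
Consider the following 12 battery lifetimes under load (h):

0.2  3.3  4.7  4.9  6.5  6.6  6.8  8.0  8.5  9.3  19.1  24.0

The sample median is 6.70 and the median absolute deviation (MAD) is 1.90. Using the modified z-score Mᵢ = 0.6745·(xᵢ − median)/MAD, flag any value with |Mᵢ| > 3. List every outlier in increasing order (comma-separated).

|Mᵢ| > 3 ⇔ |xᵢ − 6.70| > 3·1.90/0.6745 = 8.45.
So outliers lie outside [-1.75, 15.15].
19.1: M = 4.40 → outlier.
24.0: M = 6.14 → outlier.

19.1, 24.0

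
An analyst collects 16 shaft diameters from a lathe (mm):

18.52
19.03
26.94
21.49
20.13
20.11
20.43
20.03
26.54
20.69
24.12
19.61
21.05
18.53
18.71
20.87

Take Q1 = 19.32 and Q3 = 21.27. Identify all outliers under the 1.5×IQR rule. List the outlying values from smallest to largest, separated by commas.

IQR = Q3 − Q1 = 21.27 − 19.32 = 1.95.
Lower fence = Q1 − 1.5·IQR = 19.32 − 2.925 = 16.395.
Upper fence = Q3 + 1.5·IQR = 21.27 + 2.925 = 24.195.
26.54 > 24.195 → outlier.
26.94 > 24.195 → outlier.
All remaining values lie within [16.395, 24.195].

26.54, 26.94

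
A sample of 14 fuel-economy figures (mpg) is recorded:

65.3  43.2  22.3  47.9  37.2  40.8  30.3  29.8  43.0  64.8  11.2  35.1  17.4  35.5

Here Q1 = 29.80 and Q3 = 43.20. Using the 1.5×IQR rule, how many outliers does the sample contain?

2

IQR = 13.40; fences at 29.80 − 20.10 = 9.70 and 43.20 + 20.10 = 63.30.
Outside the cutoffs: 64.8, 65.3.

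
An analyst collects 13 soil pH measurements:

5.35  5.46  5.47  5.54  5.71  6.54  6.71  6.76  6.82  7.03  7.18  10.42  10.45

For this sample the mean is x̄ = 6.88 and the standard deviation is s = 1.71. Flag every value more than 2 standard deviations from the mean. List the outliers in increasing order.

10.42, 10.45

Cutoffs at x̄ ± 2s: 6.88 ± 2·1.71 = [3.46, 10.30].
10.42: z = 2.07, |z| > 2 → outlier.
10.45: z = 2.09, |z| > 2 → outlier.
Every other value lies within [3.46, 10.30].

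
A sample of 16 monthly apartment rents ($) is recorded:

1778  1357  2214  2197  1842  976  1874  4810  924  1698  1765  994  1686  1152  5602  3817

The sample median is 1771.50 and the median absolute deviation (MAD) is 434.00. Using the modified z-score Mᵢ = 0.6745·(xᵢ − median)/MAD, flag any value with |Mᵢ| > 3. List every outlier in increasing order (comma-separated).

3817, 4810, 5602

|Mᵢ| > 3 ⇔ |xᵢ − 1771.50| > 3·434.00/0.6745 = 1930.32.
So outliers lie outside [-158.82, 3701.82].
3817: M = 3.18 → outlier.
4810: M = 4.72 → outlier.
5602: M = 5.95 → outlier.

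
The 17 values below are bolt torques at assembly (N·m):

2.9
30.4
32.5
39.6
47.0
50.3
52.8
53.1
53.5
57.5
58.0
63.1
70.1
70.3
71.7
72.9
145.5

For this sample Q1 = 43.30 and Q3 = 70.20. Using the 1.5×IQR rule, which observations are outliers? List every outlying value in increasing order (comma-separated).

2.9, 145.5

IQR = Q3 − Q1 = 70.20 − 43.30 = 26.90.
Lower fence = Q1 − 1.5·IQR = 43.30 − 40.35 = 2.95.
Upper fence = Q3 + 1.5·IQR = 70.20 + 40.35 = 110.55.
2.9 < 2.95 → outlier.
145.5 > 110.55 → outlier.
All remaining values lie within [2.95, 110.55].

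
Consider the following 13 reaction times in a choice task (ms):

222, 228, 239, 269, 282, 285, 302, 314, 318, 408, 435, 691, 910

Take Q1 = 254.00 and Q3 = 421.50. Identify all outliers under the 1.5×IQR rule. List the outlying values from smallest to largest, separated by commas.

IQR = Q3 − Q1 = 421.50 − 254.00 = 167.50.
Lower fence = Q1 − 1.5·IQR = 254.00 − 251.25 = 2.75.
Upper fence = Q3 + 1.5·IQR = 421.50 + 251.25 = 672.75.
691 > 672.75 → outlier.
910 > 672.75 → outlier.
All remaining values lie within [2.75, 672.75].

691, 910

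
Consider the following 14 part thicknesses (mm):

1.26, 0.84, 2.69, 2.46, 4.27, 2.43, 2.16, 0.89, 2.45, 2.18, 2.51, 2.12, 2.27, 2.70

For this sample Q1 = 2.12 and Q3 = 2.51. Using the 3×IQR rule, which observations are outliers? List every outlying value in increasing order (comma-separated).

0.84, 0.89, 4.27

IQR = Q3 − Q1 = 2.51 − 2.12 = 0.39.
Lower fence = Q1 − 3·IQR = 2.12 − 1.17 = 0.95.
Upper fence = Q3 + 3·IQR = 2.51 + 1.17 = 3.68.
0.84 < 0.95 → outlier.
0.89 < 0.95 → outlier.
4.27 > 3.68 → outlier.
All remaining values lie within [0.95, 3.68].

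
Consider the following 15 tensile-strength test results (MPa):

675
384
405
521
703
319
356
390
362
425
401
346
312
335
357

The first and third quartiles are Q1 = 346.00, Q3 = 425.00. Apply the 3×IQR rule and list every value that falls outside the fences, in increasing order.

675, 703

IQR = Q3 − Q1 = 425.00 − 346.00 = 79.00.
Lower fence = Q1 − 3·IQR = 346.00 − 237.00 = 109.00.
Upper fence = Q3 + 3·IQR = 425.00 + 237.00 = 662.00.
675 > 662.00 → outlier.
703 > 662.00 → outlier.
All remaining values lie within [109.00, 662.00].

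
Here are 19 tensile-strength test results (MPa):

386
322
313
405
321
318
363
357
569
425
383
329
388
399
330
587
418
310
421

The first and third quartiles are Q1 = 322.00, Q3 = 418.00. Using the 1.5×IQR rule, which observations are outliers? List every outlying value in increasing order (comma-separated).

569, 587

IQR = Q3 − Q1 = 418.00 − 322.00 = 96.00.
Lower fence = Q1 − 1.5·IQR = 322.00 − 144.00 = 178.00.
Upper fence = Q3 + 1.5·IQR = 418.00 + 144.00 = 562.00.
569 > 562.00 → outlier.
587 > 562.00 → outlier.
All remaining values lie within [178.00, 562.00].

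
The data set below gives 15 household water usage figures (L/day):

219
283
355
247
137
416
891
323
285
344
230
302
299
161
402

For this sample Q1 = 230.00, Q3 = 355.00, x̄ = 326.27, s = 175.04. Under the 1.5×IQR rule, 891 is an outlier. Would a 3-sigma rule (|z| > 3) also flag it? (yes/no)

z = (891 − 326.27) / 175.04 = 3.23.
|z| = 3.23 > 3.

yes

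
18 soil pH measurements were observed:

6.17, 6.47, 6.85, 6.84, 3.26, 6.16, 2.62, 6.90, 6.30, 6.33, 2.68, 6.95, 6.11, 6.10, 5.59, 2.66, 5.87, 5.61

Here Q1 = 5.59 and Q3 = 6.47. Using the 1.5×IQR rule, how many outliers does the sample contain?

IQR = 0.88; fences at 5.59 − 1.32 = 4.27 and 6.47 + 1.32 = 7.79.
Outside the cutoffs: 2.62, 2.66, 2.68, 3.26.

4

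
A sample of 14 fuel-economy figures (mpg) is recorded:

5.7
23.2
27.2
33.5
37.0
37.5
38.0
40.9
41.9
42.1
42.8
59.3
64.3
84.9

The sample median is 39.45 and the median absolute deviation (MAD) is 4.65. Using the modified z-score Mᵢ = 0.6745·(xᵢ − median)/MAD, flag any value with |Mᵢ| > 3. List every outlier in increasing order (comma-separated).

5.7, 64.3, 84.9

|Mᵢ| > 3 ⇔ |xᵢ − 39.45| > 3·4.65/0.6745 = 20.68.
So outliers lie outside [18.77, 60.13].
5.7: M = -4.90 → outlier.
64.3: M = 3.60 → outlier.
84.9: M = 6.59 → outlier.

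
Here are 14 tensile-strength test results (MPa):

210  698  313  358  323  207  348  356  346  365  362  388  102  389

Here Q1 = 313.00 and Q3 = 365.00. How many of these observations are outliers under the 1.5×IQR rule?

4

IQR = 52.00; fences at 313.00 − 78.00 = 235.00 and 365.00 + 78.00 = 443.00.
Outside the cutoffs: 102, 207, 210, 698.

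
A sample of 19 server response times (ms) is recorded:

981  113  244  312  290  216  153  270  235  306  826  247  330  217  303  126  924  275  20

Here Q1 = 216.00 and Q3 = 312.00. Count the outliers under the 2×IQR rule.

4

IQR = 96.00; fences at 216.00 − 192.00 = 24.00 and 312.00 + 192.00 = 504.00.
Outside the cutoffs: 20, 826, 924, 981.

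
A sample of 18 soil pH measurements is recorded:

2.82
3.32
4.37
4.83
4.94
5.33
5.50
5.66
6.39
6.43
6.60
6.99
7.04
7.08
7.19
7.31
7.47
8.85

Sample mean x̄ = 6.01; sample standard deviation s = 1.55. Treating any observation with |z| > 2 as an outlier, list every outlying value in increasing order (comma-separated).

2.82

Cutoffs at x̄ ± 2s: 6.01 ± 2·1.55 = [2.91, 9.11].
2.82: z = -2.06, |z| > 2 → outlier.
Every other value lies within [2.91, 9.11].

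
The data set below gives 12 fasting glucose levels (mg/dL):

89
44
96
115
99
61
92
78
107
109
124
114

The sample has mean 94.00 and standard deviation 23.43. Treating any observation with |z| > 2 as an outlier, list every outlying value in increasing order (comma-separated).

Cutoffs at x̄ ± 2s: 94.00 ± 2·23.43 = [47.14, 140.86].
44: z = -2.13, |z| > 2 → outlier.
Every other value lies within [47.14, 140.86].

44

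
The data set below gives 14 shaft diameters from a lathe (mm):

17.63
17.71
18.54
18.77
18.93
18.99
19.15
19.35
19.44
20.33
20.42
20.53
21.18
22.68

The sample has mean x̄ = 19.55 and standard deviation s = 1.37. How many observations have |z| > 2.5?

Cutoffs: x̄ ± 2.5s = [16.125, 22.975].
Every value lies within the cutoffs.

0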